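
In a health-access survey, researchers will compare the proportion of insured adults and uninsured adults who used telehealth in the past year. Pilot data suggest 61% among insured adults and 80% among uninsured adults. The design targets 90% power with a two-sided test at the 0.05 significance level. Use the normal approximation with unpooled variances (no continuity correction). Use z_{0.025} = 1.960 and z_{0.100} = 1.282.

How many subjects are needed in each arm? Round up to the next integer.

n = 116 per group

n = (z_{α/2} + z_β)² · [p₁(1−p₁) + p₂(1−p₂)] / (p₁ − p₂)²
  = (1.960 + 1.282)² · (0.61·0.39 + 0.80·0.20) / (-0.19)²
  = (3.242)² · (0.2379 + 0.1600) / 0.0361
  = 10.5106 · 0.3979 / 0.0361
  = 115.85
Round up → n = 116 per group.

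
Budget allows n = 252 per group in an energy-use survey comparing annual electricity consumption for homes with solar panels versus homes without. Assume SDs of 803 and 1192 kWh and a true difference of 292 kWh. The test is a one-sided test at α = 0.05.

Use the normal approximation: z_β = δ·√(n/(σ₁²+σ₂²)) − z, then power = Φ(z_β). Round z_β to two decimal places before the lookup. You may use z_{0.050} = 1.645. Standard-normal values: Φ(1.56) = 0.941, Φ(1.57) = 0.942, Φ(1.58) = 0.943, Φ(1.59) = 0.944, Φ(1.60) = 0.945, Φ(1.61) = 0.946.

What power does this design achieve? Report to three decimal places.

Power ≈ 0.943

z_β = δ·√(n/(σ₁²+σ₂²)) − z_α
    = 292 · √(252/2065673) − 1.645
    = 292 · 0.01105 − 1.645
    = 3.2252 − 1.645 = 1.5802 → 1.58
Power = Φ(1.58) = 0.943.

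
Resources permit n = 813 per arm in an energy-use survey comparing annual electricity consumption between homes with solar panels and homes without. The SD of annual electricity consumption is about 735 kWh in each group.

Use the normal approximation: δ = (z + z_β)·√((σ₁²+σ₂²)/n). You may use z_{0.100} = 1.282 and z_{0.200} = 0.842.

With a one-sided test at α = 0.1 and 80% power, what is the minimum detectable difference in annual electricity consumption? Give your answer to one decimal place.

δ = (z_α + z_β) · √((σ₁²+σ₂²)/n)
  = (1.282 + 0.842) · √(1080450/813)
  = 2.124 · √1329.0
  = 2.124 · 36.4550
  = 77.4304

Minimum detectable difference ≈ 77.4 kWh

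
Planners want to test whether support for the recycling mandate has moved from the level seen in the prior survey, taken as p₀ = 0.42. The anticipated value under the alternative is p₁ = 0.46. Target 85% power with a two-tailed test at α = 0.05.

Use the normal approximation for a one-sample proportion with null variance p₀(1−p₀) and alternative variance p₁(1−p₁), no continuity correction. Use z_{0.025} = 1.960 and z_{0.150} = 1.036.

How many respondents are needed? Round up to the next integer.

n = [z_{α/2}·√(p₀q₀) + z_β·√(p₁q₁)]² / (p₁ − p₀)²
  = [1.960·√(0.42·0.58) + 1.036·√(0.46·0.54)]² / (0.04)²
  = [1.960·0.4936 + 1.036·0.4984]² / 0.0016
  = [1.4837]² / 0.0016
  = 1375.88
Round up → n = 1376.

n = 1376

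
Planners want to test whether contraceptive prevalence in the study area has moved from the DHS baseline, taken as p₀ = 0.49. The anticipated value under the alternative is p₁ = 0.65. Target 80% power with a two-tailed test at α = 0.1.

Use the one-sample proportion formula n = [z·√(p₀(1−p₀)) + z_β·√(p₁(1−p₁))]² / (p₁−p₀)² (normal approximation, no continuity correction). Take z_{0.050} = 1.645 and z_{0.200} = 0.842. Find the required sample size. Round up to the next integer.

n = [z_{α/2}·√(p₀q₀) + z_β·√(p₁q₁)]² / (p₁ − p₀)²
  = [1.645·√(0.49·0.51) + 0.842·√(0.65·0.35)]² / (0.16)²
  = [1.645·0.4999 + 0.842·0.4770]² / 0.0256
  = [1.2239]² / 0.0256
  = 58.52
Round up → n = 59.

n = 59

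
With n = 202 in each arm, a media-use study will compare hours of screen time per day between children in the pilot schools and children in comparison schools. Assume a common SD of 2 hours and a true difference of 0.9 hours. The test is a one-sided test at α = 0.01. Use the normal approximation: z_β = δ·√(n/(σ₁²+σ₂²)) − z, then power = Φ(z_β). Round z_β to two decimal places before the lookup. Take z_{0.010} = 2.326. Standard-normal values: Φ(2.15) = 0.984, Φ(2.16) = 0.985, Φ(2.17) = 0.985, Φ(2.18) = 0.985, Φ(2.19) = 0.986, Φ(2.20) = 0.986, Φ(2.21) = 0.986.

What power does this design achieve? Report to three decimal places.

Power ≈ 0.986

z_β = δ·√(n/(σ₁²+σ₂²)) − z_α
    = 0.9 · √(202/8) − 2.326
    = 0.9 · 5.02494 − 2.326
    = 4.5224 − 2.326 = 2.1964 → 2.20
Power = Φ(2.20) = 0.986.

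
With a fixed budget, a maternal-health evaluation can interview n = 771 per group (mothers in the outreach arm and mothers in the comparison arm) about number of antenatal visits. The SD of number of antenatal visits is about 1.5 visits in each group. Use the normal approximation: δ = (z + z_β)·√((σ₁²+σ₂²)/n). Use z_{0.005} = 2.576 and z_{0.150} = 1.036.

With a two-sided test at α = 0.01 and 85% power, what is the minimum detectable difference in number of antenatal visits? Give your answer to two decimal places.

δ = (z_{α/2} + z_β) · √((σ₁²+σ₂²)/n)
  = (2.576 + 1.036) · √(4.5/771)
  = 3.612 · √0.00584
  = 3.612 · 0.0764
  = 0.2759

Minimum detectable difference ≈ 0.28 visits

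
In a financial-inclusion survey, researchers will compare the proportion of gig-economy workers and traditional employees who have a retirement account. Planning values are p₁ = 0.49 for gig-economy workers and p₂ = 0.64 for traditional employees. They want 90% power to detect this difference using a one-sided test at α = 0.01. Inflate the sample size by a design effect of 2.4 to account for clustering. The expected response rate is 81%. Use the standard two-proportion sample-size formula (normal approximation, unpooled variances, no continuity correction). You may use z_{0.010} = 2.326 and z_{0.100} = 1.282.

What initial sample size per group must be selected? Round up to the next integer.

n = 824 per group

n = (z_α + z_β)² · [p₁(1−p₁) + p₂(1−p₂)] / (p₁ − p₂)²
  = (2.326 + 1.282)² · (0.49·0.51 + 0.64·0.36) / (-0.15)²
  = (3.608)² · (0.2499 + 0.2304) / 0.0225
  = 13.0177 · 0.4803 / 0.0225
  = 277.88
Design effect: 2.4 × 277.88 = 666.92.
Adjust for 81% response: 666.92 / 0.81 = 823.36.
Round up → n = 824 per group.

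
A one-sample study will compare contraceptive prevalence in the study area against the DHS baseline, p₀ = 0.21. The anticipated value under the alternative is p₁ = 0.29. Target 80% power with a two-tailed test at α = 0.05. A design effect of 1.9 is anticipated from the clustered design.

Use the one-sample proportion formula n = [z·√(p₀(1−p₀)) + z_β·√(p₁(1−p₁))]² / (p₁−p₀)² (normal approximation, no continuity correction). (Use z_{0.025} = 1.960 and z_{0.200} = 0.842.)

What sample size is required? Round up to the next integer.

n = [z_{α/2}·√(p₀q₀) + z_β·√(p₁q₁)]² / (p₁ − p₀)²
  = [1.960·√(0.21·0.79) + 0.842·√(0.29·0.71)]² / (0.08)²
  = [1.960·0.4073 + 0.842·0.4538]² / 0.0064
  = [1.1804]² / 0.0064
  = 217.71
Design effect: 1.9 × 217.71 = 413.64.
Round up → n = 414.

n = 414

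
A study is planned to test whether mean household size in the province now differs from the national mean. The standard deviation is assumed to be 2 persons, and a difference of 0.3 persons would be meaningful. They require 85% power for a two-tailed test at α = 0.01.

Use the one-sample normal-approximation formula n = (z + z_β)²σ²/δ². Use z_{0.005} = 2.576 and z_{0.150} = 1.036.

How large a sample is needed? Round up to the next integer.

n = (z_{α/2} + z_β)² · σ² / δ²
  = (2.576 + 1.036)² · 2² / 0.3²
  = 13.0465 · 4 / 0.09
  = 579.85
Round up → n = 580.

n = 580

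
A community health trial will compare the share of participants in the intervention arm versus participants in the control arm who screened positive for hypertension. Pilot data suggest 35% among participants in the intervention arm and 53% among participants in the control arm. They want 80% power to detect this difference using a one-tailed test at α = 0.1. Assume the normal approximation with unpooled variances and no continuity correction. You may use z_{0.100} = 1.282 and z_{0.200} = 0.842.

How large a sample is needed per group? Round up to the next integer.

n = 67 per group

n = (z_α + z_β)² · [p₁(1−p₁) + p₂(1−p₂)] / (p₁ − p₂)²
  = (1.282 + 0.842)² · (0.35·0.65 + 0.53·0.47) / (-0.18)²
  = (2.124)² · (0.2275 + 0.2491) / 0.0324
  = 4.5114 · 0.4766 / 0.0324
  = 66.36
Round up → n = 67 per group.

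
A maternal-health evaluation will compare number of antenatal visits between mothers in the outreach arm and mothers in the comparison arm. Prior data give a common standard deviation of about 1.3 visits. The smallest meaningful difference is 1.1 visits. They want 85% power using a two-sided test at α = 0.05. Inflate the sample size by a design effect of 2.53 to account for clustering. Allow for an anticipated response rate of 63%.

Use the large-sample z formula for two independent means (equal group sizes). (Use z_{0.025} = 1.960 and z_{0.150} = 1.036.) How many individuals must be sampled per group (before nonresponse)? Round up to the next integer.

n = 101 per group

n = (z_{α/2} + z_β)² · (σ₁² + σ₂²) / δ²
  = (1.960 + 1.036)² · (2·1.3² = 3.38) / 1.1²
  = 8.9760 · 3.38 / 1.21
  = 25.07
Design effect: 2.53 × 25.07 = 63.44.
Adjust for 63% response: 63.44 / 0.63 = 100.69.
Round up → n = 101 per group.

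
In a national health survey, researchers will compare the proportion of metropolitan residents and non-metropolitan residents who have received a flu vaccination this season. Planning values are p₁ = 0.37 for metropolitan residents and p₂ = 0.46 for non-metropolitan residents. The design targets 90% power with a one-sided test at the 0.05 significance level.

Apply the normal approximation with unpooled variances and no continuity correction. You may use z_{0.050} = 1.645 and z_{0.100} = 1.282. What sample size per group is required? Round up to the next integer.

n = (z_α + z_β)² · [p₁(1−p₁) + p₂(1−p₂)] / (p₁ − p₂)²
  = (1.645 + 1.282)² · (0.37·0.63 + 0.46·0.54) / (-0.09)²
  = (2.927)² · (0.2331 + 0.2484) / 0.0081
  = 8.5673 · 0.4815 / 0.0081
  = 509.28
Round up → n = 510 per group.

n = 510 per group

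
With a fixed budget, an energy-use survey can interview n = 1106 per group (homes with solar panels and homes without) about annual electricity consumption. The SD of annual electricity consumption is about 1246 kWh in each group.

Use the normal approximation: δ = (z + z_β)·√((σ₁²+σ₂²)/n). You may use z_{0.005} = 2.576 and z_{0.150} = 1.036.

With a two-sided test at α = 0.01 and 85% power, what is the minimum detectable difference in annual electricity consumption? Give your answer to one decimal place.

δ = (z_{α/2} + z_β) · √((σ₁²+σ₂²)/n)
  = (2.576 + 1.036) · √(3105032/1106)
  = 3.612 · √2807.4
  = 3.612 · 52.9853
  = 191.3829

Minimum detectable difference ≈ 191.4 kWh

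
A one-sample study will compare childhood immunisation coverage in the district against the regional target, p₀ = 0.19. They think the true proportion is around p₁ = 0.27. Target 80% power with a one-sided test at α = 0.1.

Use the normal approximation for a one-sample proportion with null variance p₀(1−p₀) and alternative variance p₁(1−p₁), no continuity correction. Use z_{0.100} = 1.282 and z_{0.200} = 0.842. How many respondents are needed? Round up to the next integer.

n = [z_α·√(p₀q₀) + z_β·√(p₁q₁)]² / (p₁ − p₀)²
  = [1.282·√(0.19·0.81) + 0.842·√(0.27·0.73)]² / (0.08)²
  = [1.282·0.3923 + 0.842·0.4440]² / 0.0064
  = [0.8767]² / 0.0064
  = 120.11
Round up → n = 121.

n = 121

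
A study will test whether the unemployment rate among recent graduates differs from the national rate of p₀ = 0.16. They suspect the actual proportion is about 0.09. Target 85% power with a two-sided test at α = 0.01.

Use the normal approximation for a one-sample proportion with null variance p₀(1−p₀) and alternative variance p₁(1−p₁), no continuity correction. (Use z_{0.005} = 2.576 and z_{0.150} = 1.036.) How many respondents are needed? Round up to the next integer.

n = 315

n = [z_{α/2}·√(p₀q₀) + z_β·√(p₁q₁)]² / (p₁ − p₀)²
  = [2.576·√(0.16·0.84) + 1.036·√(0.09·0.91)]² / (-0.07)²
  = [2.576·0.3666 + 1.036·0.2862]² / 0.0049
  = [1.2409]² / 0.0049
  = 314.23
Round up → n = 315.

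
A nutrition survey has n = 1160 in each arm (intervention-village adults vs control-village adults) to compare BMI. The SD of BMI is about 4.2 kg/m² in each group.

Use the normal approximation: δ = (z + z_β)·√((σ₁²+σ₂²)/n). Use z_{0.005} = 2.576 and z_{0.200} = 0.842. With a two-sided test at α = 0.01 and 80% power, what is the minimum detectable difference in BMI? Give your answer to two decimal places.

δ = (z_{α/2} + z_β) · √((σ₁²+σ₂²)/n)
  = (2.576 + 0.842) · √(35.28/1160)
  = 3.418 · √0.03041
  = 3.418 · 0.1744
  = 0.5961

Minimum detectable difference ≈ 0.60 kg/m²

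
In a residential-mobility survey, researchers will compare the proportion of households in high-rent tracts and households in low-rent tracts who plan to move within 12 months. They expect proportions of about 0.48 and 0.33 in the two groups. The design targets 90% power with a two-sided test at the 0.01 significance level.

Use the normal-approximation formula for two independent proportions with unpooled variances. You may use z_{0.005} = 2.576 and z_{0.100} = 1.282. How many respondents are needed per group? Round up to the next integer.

n = (z_{α/2} + z_β)² · [p₁(1−p₁) + p₂(1−p₂)] / (p₁ − p₂)²
  = (2.576 + 1.282)² · (0.48·0.52 + 0.33·0.67) / (0.15)²
  = (3.858)² · (0.2496 + 0.2211) / 0.0225
  = 14.8842 · 0.4707 / 0.0225
  = 311.38
Round up → n = 312 per group.

n = 312 per group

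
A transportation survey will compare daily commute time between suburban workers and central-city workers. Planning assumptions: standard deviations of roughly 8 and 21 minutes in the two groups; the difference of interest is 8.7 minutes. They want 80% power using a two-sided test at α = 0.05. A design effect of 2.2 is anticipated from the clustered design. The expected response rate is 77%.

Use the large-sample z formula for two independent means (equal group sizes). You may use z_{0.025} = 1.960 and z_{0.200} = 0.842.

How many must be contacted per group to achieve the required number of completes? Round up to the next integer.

n = (z_{α/2} + z_β)² · (σ₁² + σ₂²) / δ²
  = (1.960 + 0.842)² · (8² + 21² = 505) / 8.7²
  = 7.8512 · 505 / 75.69
  = 52.38
Design effect: 2.2 × 52.38 = 115.24.
Adjust for 77% response: 115.24 / 0.77 = 149.67.
Round up → n = 150 per group.

n = 150 per group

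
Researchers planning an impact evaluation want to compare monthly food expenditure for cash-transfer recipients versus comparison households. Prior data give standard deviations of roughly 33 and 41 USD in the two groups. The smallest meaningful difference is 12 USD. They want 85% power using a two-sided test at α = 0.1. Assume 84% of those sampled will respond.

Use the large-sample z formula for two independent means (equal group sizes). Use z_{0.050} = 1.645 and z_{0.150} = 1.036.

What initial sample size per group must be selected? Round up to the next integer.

n = (z_{α/2} + z_β)² · (σ₁² + σ₂²) / δ²
  = (1.645 + 1.036)² · (33² + 41² = 2770) / 12²
  = 7.1878 · 2770 / 144
  = 138.26
Adjust for 84% response: 138.26 / 0.84 = 164.60.
Round up → n = 165 per group.

n = 165 per group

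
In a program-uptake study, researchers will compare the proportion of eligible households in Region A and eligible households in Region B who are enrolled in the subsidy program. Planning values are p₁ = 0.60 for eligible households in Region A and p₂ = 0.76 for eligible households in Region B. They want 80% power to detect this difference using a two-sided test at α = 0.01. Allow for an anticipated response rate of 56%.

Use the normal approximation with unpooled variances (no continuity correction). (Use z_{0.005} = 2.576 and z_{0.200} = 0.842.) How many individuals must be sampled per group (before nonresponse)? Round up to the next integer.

n = (z_{α/2} + z_β)² · [p₁(1−p₁) + p₂(1−p₂)] / (p₁ − p₂)²
  = (2.576 + 0.842)² · (0.60·0.40 + 0.76·0.24) / (-0.16)²
  = (3.418)² · (0.2400 + 0.1824) / 0.0256
  = 11.6827 · 0.4224 / 0.0256
  = 192.76
Adjust for 56% response: 192.76 / 0.56 = 344.22.
Round up → n = 345 per group.

n = 345 per group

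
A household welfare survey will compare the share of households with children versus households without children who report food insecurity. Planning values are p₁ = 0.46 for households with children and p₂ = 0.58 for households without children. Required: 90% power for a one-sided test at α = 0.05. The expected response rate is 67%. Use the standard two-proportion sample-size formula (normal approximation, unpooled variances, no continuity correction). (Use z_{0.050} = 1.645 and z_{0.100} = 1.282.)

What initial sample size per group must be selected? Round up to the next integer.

n = 437 per group

n = (z_α + z_β)² · [p₁(1−p₁) + p₂(1−p₂)] / (p₁ − p₂)²
  = (1.645 + 1.282)² · (0.46·0.54 + 0.58·0.42) / (-0.12)²
  = (2.927)² · (0.2484 + 0.2436) / 0.0144
  = 8.5673 · 0.4920 / 0.0144
  = 292.72
Adjust for 67% response: 292.72 / 0.67 = 436.89.
Round up → n = 437 per group.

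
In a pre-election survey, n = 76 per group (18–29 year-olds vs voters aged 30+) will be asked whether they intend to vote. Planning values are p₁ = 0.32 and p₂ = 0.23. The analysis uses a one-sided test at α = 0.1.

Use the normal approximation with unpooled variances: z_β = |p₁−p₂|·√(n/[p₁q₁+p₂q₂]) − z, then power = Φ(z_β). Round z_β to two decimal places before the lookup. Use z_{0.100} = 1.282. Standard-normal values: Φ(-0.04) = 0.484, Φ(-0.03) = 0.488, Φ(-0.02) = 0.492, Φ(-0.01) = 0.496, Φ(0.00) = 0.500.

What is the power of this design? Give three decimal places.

Power ≈ 0.488

z_β = |p₁−p₂|·√(n/[p₁q₁+p₂q₂]) − z_α
    = 0.09 · √(76/0.3947) − 1.282
    = 0.09 · 13.8763 − 1.282
    = 1.2489 − 1.282 = -0.0331 → -0.03
Power = Φ(-0.03) = 0.488.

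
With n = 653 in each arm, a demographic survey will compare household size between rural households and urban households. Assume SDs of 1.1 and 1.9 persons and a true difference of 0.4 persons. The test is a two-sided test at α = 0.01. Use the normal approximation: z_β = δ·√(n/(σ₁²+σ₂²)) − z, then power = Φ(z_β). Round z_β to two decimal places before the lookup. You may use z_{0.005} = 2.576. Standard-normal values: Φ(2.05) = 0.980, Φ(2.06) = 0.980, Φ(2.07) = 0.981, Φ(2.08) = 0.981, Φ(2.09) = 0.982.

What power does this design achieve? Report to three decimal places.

Power ≈ 0.981

z_β = δ·√(n/(σ₁²+σ₂²)) − z_{α/2}
    = 0.4 · √(653/4.82) − 2.576
    = 0.4 · 11.63947 − 2.576
    = 4.6558 − 2.576 = 2.0798 → 2.08
Power = Φ(2.08) = 0.981.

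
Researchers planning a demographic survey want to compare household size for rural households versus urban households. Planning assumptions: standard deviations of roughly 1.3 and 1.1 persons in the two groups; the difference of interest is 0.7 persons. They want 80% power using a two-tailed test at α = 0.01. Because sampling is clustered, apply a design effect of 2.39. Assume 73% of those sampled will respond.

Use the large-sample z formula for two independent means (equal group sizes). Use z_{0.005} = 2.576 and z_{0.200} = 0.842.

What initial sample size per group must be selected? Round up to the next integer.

n = 227 per group

n = (z_{α/2} + z_β)² · (σ₁² + σ₂²) / δ²
  = (2.576 + 0.842)² · (1.3² + 1.1² = 2.9) / 0.7²
  = 11.6827 · 2.9 / 0.49
  = 69.14
Design effect: 2.39 × 69.14 = 165.25.
Adjust for 73% response: 165.25 / 0.73 = 226.37.
Round up → n = 227 per group.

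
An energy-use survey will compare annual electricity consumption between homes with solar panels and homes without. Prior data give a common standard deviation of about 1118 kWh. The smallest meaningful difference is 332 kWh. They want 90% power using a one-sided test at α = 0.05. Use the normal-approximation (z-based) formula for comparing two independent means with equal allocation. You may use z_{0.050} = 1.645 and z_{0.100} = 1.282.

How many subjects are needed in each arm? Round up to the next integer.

n = (z_α + z_β)² · (σ₁² + σ₂²) / δ²
  = (1.645 + 1.282)² · (2·1118² = 2499848) / 332²
  = 8.5673 · 2499848 / 110224
  = 194.30
Round up → n = 195 per group.

n = 195 per group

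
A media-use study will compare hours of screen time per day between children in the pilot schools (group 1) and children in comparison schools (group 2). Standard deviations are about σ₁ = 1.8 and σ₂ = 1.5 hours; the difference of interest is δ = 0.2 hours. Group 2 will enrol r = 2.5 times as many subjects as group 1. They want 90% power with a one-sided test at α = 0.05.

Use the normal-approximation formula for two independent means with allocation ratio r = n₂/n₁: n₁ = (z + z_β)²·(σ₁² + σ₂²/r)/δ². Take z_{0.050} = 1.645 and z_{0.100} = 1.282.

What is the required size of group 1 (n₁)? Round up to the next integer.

n₁ = 887

n₁ = (z_α + z_β)² · (σ₁² + σ₂²/r) / δ²
   = (1.645 + 1.282)² · (1.8² + 1.5²/2.5) / 0.2²
   = 8.5673 · (3.24 + 0.9) / 0.04
   = 8.5673 · 4.14 / 0.04
   = 886.72
Round up → n₁ = 887; n₂ = r·n₁ = 2.5 × 887 = 2218.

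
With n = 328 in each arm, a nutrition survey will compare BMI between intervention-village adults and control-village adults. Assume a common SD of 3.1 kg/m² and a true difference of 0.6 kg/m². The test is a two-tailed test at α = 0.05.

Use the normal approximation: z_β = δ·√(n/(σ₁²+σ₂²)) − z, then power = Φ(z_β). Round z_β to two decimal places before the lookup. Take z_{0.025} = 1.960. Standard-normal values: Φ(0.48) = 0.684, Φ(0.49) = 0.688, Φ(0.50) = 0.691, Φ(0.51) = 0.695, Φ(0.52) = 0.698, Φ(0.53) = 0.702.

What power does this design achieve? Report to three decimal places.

Power ≈ 0.698

z_β = δ·√(n/(σ₁²+σ₂²)) − z_{α/2}
    = 0.6 · √(328/19.22) − 1.960
    = 0.6 · 4.13105 − 1.960
    = 2.4786 − 1.960 = 0.5186 → 0.52
Power = Φ(0.52) = 0.698.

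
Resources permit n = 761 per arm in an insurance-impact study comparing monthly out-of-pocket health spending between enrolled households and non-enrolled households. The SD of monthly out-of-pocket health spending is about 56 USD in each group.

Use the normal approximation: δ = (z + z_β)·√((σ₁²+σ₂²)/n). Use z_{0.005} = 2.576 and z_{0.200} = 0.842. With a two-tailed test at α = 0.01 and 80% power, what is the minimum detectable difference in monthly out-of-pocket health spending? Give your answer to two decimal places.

δ = (z_{α/2} + z_β) · √((σ₁²+σ₂²)/n)
  = (2.576 + 0.842) · √(6272/761)
  = 3.418 · √8.2418
  = 3.418 · 2.8709
  = 9.8126

Minimum detectable difference ≈ 9.81 USD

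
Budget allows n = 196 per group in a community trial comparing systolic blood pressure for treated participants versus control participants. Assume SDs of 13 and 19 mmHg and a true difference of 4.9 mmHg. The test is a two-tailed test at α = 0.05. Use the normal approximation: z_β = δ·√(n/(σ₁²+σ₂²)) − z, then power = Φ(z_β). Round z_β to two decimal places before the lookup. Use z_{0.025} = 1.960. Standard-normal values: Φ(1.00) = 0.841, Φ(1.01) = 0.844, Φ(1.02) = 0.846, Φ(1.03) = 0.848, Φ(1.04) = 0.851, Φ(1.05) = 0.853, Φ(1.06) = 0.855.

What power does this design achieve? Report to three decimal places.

z_β = δ·√(n/(σ₁²+σ₂²)) − z_{α/2}
    = 4.9 · √(196/530) − 1.960
    = 4.9 · 0.60812 − 1.960
    = 2.9798 − 1.960 = 1.0198 → 1.02
Power = Φ(1.02) = 0.846.

Power ≈ 0.846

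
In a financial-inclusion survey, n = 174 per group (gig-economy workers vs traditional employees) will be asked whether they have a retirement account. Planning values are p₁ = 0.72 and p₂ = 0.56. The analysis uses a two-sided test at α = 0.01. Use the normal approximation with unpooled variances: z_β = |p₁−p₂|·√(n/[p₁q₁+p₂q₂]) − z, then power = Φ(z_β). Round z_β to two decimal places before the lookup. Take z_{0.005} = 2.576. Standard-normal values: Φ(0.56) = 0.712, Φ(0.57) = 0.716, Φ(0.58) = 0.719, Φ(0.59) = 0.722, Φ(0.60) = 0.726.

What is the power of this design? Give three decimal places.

Power ≈ 0.719

z_β = |p₁−p₂|·√(n/[p₁q₁+p₂q₂]) − z_{α/2}
    = 0.16 · √(174/0.4480) − 2.576
    = 0.16 · 19.7077 − 2.576
    = 3.1532 − 2.576 = 0.5772 → 0.58
Power = Φ(0.58) = 0.719.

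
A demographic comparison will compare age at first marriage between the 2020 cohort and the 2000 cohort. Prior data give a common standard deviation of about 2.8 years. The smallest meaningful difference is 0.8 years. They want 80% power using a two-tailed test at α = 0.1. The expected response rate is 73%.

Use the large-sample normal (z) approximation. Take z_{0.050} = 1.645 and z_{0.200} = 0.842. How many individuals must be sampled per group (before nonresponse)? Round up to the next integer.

n = (z_{α/2} + z_β)² · (σ₁² + σ₂²) / δ²
  = (1.645 + 0.842)² · (2·2.8² = 15.68) / 0.8²
  = 6.1852 · 15.68 / 0.64
  = 151.54
Adjust for 73% response: 151.54 / 0.73 = 207.58.
Round up → n = 208 per group.

n = 208 per group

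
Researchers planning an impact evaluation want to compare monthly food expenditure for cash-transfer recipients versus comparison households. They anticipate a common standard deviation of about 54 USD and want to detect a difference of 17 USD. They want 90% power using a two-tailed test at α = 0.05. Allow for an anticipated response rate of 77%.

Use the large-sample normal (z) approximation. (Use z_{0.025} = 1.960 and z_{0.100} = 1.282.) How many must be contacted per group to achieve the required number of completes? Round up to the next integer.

n = 276 per group

n = (z_{α/2} + z_β)² · (σ₁² + σ₂²) / δ²
  = (1.960 + 1.282)² · (2·54² = 5832) / 17²
  = 10.5106 · 5832 / 289
  = 212.10
Adjust for 77% response: 212.10 / 0.77 = 275.46.
Round up → n = 276 per group.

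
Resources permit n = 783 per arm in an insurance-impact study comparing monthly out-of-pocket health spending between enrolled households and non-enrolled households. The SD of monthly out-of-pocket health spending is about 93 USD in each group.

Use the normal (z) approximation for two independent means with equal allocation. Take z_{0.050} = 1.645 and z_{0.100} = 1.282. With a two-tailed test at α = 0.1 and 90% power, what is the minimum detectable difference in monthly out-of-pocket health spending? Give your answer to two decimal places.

Minimum detectable difference ≈ 13.76 USD

δ = (z_{α/2} + z_β) · √((σ₁²+σ₂²)/n)
  = (1.645 + 1.282) · √(17298/783)
  = 2.927 · √22.092
  = 2.927 · 4.7002
  = 13.7575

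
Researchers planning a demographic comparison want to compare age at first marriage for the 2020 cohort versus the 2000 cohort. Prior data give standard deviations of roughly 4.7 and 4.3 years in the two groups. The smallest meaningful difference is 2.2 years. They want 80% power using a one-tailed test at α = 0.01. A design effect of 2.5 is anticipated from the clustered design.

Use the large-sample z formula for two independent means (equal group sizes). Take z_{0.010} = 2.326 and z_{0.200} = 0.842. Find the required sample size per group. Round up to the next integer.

n = 211 per group

n = (z_α + z_β)² · (σ₁² + σ₂²) / δ²
  = (2.326 + 0.842)² · (4.7² + 4.3² = 40.58) / 2.2²
  = 10.0362 · 40.58 / 4.84
  = 84.15
Design effect: 2.5 × 84.15 = 210.37.
Round up → n = 211 per group.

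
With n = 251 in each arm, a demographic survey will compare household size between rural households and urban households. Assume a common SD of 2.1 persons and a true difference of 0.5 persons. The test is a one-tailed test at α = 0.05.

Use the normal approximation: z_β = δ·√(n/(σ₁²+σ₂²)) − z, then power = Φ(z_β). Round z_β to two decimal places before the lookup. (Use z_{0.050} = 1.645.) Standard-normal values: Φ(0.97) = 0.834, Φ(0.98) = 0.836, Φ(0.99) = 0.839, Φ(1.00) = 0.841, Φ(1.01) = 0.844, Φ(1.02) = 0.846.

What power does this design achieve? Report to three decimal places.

z_β = δ·√(n/(σ₁²+σ₂²)) − z_α
    = 0.5 · √(251/8.82) − 1.645
    = 0.5 · 5.33461 − 1.645
    = 2.6673 − 1.645 = 1.0223 → 1.02
Power = Φ(1.02) = 0.846.

Power ≈ 0.846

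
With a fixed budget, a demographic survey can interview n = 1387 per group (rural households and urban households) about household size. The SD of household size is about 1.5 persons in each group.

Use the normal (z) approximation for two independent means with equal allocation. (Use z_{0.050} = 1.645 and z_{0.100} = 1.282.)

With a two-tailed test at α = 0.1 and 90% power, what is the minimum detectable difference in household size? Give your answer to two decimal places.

δ = (z_{α/2} + z_β) · √((σ₁²+σ₂²)/n)
  = (1.645 + 1.282) · √(4.5/1387)
  = 2.927 · √0.00324
  = 2.927 · 0.0570
  = 0.1667

Minimum detectable difference ≈ 0.17 persons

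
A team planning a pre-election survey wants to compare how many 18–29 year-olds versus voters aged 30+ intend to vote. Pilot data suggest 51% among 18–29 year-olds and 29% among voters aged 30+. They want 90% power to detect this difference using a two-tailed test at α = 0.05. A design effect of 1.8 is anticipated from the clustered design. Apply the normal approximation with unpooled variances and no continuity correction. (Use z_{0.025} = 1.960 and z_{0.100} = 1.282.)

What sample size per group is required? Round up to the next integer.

n = 179 per group

n = (z_{α/2} + z_β)² · [p₁(1−p₁) + p₂(1−p₂)] / (p₁ − p₂)²
  = (1.960 + 1.282)² · (0.51·0.49 + 0.29·0.71) / (0.22)²
  = (3.242)² · (0.2499 + 0.2059) / 0.0484
  = 10.5106 · 0.4558 / 0.0484
  = 98.98
Design effect: 1.8 × 98.98 = 178.17.
Round up → n = 179 per group.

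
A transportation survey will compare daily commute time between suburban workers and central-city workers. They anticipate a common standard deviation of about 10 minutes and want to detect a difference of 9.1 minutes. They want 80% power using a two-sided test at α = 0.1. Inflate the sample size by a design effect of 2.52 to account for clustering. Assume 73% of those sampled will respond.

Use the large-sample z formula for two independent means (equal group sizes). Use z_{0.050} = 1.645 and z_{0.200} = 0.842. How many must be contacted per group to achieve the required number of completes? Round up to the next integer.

n = 52 per group

n = (z_{α/2} + z_β)² · (σ₁² + σ₂²) / δ²
  = (1.645 + 0.842)² · (2·10² = 200) / 9.1²
  = 6.1852 · 200 / 82.81
  = 14.94
Design effect: 2.52 × 14.94 = 37.64.
Adjust for 73% response: 37.64 / 0.73 = 51.57.
Round up → n = 52 per group.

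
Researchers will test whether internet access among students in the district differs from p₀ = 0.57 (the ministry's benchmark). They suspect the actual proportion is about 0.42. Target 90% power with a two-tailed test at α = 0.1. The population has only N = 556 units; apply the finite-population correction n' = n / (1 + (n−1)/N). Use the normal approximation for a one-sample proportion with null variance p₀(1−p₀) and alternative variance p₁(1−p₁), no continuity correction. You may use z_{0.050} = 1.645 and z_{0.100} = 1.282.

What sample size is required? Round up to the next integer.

n = [z_{α/2}·√(p₀q₀) + z_β·√(p₁q₁)]² / (p₁ − p₀)²
  = [1.645·√(0.57·0.43) + 1.282·√(0.42·0.58)]² / (-0.15)²
  = [1.645·0.4951 + 1.282·0.4936]² / 0.0225
  = [1.4471]² / 0.0225
  = 93.08
Finite-population correction (N = 556): 93.08 / (1 + (93.08 − 1)/556) = 79.85.
Round up → n = 80.

n = 80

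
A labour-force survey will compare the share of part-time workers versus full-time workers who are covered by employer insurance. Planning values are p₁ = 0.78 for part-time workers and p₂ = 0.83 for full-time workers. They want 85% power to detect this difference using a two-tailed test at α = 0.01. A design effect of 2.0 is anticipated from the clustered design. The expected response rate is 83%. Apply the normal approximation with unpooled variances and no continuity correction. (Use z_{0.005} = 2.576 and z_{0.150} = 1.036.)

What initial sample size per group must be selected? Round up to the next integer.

n = 3933 per group

n = (z_{α/2} + z_β)² · [p₁(1−p₁) + p₂(1−p₂)] / (p₁ − p₂)²
  = (2.576 + 1.036)² · (0.78·0.22 + 0.83·0.17) / (-0.05)²
  = (3.612)² · (0.1716 + 0.1411) / 0.0025
  = 13.0465 · 0.3127 / 0.0025
  = 1631.86
Design effect: 2.0 × 1631.86 = 3263.72.
Adjust for 83% response: 3263.72 / 0.83 = 3932.20.
Round up → n = 3933 per group.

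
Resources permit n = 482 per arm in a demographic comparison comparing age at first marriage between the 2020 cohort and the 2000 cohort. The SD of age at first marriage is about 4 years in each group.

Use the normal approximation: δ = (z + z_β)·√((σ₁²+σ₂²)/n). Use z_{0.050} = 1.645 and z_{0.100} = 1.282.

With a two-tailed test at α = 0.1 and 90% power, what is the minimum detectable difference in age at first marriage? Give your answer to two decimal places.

δ = (z_{α/2} + z_β) · √((σ₁²+σ₂²)/n)
  = (1.645 + 1.282) · √(32/482)
  = 2.927 · √0.06639
  = 2.927 · 0.2577
  = 0.7542

Minimum detectable difference ≈ 0.75 years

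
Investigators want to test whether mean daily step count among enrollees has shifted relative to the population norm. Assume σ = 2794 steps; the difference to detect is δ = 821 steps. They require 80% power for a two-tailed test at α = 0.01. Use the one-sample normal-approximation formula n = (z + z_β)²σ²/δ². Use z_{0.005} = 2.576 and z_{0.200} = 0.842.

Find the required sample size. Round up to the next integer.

n = (z_{α/2} + z_β)² · σ² / δ²
  = (2.576 + 0.842)² · 2794² / 821²
  = 11.6827 · 7806436 / 674041
  = 135.30
Round up → n = 136.

n = 136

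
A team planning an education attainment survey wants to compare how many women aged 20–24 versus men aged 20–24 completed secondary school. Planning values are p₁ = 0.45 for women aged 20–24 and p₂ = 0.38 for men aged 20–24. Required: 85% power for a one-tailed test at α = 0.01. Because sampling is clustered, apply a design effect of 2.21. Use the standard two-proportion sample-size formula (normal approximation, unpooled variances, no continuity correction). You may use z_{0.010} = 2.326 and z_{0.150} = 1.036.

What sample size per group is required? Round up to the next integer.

n = 2463 per group

n = (z_α + z_β)² · [p₁(1−p₁) + p₂(1−p₂)] / (p₁ − p₂)²
  = (2.326 + 1.036)² · (0.45·0.55 + 0.38·0.62) / (0.07)²
  = (3.362)² · (0.2475 + 0.2356) / 0.0049
  = 11.3030 · 0.4831 / 0.0049
  = 1114.39
Design effect: 2.21 × 1114.39 = 2462.80.
Round up → n = 2463 per group.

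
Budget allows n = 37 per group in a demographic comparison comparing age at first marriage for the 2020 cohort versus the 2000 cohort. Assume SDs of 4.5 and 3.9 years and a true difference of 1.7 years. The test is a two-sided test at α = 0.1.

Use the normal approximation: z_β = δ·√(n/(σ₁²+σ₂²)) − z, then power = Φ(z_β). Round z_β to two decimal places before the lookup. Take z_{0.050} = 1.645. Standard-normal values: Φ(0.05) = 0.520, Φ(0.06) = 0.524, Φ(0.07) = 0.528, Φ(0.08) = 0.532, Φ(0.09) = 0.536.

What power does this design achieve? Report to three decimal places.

z_β = δ·√(n/(σ₁²+σ₂²)) − z_{α/2}
    = 1.7 · √(37/35.46) − 1.645
    = 1.7 · 1.02148 − 1.645
    = 1.7365 − 1.645 = 0.0915 → 0.09
Power = Φ(0.09) = 0.536.

Power ≈ 0.536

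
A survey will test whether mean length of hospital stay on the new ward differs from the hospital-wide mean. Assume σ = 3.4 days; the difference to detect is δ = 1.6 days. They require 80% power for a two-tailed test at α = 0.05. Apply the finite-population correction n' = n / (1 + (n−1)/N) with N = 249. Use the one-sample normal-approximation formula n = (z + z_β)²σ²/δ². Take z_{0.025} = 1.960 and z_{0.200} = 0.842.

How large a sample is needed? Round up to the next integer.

n = (z_{α/2} + z_β)² · σ² / δ²
  = (1.960 + 0.842)² · 3.4² / 1.6²
  = 7.8512 · 11.56 / 2.56
  = 35.45
Finite-population correction (N = 249): 35.45 / (1 + (35.45 − 1)/249) = 31.14.
Round up → n = 32.

n = 32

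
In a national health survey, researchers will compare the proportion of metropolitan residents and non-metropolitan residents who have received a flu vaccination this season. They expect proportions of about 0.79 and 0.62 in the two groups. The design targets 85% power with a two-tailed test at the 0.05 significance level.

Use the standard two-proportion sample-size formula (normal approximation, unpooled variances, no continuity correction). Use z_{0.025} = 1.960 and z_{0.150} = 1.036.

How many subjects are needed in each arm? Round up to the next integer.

n = (z_{α/2} + z_β)² · [p₁(1−p₁) + p₂(1−p₂)] / (p₁ − p₂)²
  = (1.960 + 1.036)² · (0.79·0.21 + 0.62·0.38) / (0.17)²
  = (2.996)² · (0.1659 + 0.2356) / 0.0289
  = 8.9760 · 0.4015 / 0.0289
  = 124.70
Round up → n = 125 per group.

n = 125 per group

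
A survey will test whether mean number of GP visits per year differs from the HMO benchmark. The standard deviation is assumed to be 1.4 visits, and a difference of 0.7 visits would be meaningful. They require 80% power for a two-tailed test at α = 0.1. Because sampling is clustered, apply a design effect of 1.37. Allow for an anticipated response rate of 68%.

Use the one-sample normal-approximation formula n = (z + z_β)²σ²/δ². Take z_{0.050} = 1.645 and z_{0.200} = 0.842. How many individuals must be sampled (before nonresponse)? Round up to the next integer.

n = (z_{α/2} + z_β)² · σ² / δ²
  = (1.645 + 0.842)² · 1.4² / 0.7²
  = 6.1852 · 1.96 / 0.49
  = 24.74
Design effect: 1.37 × 24.74 = 33.89.
Adjust for 68% response: 33.89 / 0.68 = 49.85.
Round up → n = 50.

n = 50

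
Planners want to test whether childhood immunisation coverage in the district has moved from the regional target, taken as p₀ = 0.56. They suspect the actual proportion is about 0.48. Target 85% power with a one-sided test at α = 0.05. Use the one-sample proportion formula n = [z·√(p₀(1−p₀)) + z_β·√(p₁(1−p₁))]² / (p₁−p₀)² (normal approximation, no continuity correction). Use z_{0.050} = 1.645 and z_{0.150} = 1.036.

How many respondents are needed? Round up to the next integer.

n = [z_α·√(p₀q₀) + z_β·√(p₁q₁)]² / (p₁ − p₀)²
  = [1.645·√(0.56·0.44) + 1.036·√(0.48·0.52)]² / (-0.08)²
  = [1.645·0.4964 + 1.036·0.4996]² / 0.0064
  = [1.3341]² / 0.0064
  = 278.11
Round up → n = 279.

n = 279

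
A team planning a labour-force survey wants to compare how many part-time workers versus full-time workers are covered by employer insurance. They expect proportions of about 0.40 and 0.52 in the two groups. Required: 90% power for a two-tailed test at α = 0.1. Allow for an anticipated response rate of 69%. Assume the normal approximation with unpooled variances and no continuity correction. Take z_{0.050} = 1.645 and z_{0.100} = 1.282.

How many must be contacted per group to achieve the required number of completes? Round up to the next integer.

n = 423 per group

n = (z_{α/2} + z_β)² · [p₁(1−p₁) + p₂(1−p₂)] / (p₁ − p₂)²
  = (1.645 + 1.282)² · (0.40·0.60 + 0.52·0.48) / (-0.12)²
  = (2.927)² · (0.2400 + 0.2496) / 0.0144
  = 8.5673 · 0.4896 / 0.0144
  = 291.29
Adjust for 69% response: 291.29 / 0.69 = 422.16.
Round up → n = 423 per group.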